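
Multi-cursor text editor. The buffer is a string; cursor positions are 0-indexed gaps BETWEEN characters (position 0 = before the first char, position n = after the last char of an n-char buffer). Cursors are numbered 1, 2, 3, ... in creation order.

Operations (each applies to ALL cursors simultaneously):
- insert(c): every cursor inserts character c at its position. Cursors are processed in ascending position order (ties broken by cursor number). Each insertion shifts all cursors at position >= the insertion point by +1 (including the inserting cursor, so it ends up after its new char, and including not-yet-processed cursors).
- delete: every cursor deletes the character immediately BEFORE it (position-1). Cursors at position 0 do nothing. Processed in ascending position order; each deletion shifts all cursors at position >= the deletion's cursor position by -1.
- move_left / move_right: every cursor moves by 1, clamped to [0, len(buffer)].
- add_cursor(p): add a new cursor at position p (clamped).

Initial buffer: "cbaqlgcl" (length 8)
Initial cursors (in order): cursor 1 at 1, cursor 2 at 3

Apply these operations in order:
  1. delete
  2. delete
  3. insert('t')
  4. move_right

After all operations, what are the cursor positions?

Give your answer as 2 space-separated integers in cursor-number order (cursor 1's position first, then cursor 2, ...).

After op 1 (delete): buffer="bqlgcl" (len 6), cursors c1@0 c2@1, authorship ......
After op 2 (delete): buffer="qlgcl" (len 5), cursors c1@0 c2@0, authorship .....
After op 3 (insert('t')): buffer="ttqlgcl" (len 7), cursors c1@2 c2@2, authorship 12.....
After op 4 (move_right): buffer="ttqlgcl" (len 7), cursors c1@3 c2@3, authorship 12.....

Answer: 3 3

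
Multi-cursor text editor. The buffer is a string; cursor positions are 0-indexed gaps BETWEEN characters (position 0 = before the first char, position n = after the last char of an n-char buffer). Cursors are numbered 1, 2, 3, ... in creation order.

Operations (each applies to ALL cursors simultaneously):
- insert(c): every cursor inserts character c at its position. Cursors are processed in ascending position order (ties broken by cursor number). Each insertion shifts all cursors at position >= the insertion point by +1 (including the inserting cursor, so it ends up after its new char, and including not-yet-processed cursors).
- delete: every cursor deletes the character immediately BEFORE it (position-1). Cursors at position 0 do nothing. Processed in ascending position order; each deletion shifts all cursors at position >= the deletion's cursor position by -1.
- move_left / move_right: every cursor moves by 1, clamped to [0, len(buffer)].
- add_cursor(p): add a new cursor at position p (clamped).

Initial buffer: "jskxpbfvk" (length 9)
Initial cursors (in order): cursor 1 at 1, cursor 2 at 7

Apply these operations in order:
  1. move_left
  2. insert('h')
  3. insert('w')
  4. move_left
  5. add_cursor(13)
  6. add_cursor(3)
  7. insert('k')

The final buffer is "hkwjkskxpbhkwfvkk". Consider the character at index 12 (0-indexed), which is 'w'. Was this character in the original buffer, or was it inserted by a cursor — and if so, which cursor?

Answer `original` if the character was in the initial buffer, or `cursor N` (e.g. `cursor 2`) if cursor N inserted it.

Answer: cursor 2

Derivation:
After op 1 (move_left): buffer="jskxpbfvk" (len 9), cursors c1@0 c2@6, authorship .........
After op 2 (insert('h')): buffer="hjskxpbhfvk" (len 11), cursors c1@1 c2@8, authorship 1......2...
After op 3 (insert('w')): buffer="hwjskxpbhwfvk" (len 13), cursors c1@2 c2@10, authorship 11......22...
After op 4 (move_left): buffer="hwjskxpbhwfvk" (len 13), cursors c1@1 c2@9, authorship 11......22...
After op 5 (add_cursor(13)): buffer="hwjskxpbhwfvk" (len 13), cursors c1@1 c2@9 c3@13, authorship 11......22...
After op 6 (add_cursor(3)): buffer="hwjskxpbhwfvk" (len 13), cursors c1@1 c4@3 c2@9 c3@13, authorship 11......22...
After op 7 (insert('k')): buffer="hkwjkskxpbhkwfvkk" (len 17), cursors c1@2 c4@5 c2@12 c3@17, authorship 111.4.....222...3
Authorship (.=original, N=cursor N): 1 1 1 . 4 . . . . . 2 2 2 . . . 3
Index 12: author = 2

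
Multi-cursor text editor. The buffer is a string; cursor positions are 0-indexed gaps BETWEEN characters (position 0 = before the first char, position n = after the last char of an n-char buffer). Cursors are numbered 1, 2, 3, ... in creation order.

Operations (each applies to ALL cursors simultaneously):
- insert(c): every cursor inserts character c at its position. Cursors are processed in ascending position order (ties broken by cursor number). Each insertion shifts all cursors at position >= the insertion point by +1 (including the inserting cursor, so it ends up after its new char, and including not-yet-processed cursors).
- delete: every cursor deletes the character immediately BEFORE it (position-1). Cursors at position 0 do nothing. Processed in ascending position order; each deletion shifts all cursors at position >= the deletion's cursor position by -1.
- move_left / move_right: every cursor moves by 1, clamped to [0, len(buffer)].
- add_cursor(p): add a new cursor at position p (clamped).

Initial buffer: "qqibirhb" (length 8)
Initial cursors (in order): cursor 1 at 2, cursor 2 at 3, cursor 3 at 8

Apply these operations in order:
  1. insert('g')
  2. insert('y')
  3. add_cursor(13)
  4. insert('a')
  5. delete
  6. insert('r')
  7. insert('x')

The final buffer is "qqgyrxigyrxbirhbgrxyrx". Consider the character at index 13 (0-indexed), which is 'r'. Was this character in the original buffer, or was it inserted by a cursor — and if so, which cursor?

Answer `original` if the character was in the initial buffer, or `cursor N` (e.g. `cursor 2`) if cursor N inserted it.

After op 1 (insert('g')): buffer="qqgigbirhbg" (len 11), cursors c1@3 c2@5 c3@11, authorship ..1.2.....3
After op 2 (insert('y')): buffer="qqgyigybirhbgy" (len 14), cursors c1@4 c2@7 c3@14, authorship ..11.22.....33
After op 3 (add_cursor(13)): buffer="qqgyigybirhbgy" (len 14), cursors c1@4 c2@7 c4@13 c3@14, authorship ..11.22.....33
After op 4 (insert('a')): buffer="qqgyaigyabirhbgaya" (len 18), cursors c1@5 c2@9 c4@16 c3@18, authorship ..111.222.....3433
After op 5 (delete): buffer="qqgyigybirhbgy" (len 14), cursors c1@4 c2@7 c4@13 c3@14, authorship ..11.22.....33
After op 6 (insert('r')): buffer="qqgyrigyrbirhbgryr" (len 18), cursors c1@5 c2@9 c4@16 c3@18, authorship ..111.222.....3433
After op 7 (insert('x')): buffer="qqgyrxigyrxbirhbgrxyrx" (len 22), cursors c1@6 c2@11 c4@19 c3@22, authorship ..1111.2222.....344333
Authorship (.=original, N=cursor N): . . 1 1 1 1 . 2 2 2 2 . . . . . 3 4 4 3 3 3
Index 13: author = original

Answer: original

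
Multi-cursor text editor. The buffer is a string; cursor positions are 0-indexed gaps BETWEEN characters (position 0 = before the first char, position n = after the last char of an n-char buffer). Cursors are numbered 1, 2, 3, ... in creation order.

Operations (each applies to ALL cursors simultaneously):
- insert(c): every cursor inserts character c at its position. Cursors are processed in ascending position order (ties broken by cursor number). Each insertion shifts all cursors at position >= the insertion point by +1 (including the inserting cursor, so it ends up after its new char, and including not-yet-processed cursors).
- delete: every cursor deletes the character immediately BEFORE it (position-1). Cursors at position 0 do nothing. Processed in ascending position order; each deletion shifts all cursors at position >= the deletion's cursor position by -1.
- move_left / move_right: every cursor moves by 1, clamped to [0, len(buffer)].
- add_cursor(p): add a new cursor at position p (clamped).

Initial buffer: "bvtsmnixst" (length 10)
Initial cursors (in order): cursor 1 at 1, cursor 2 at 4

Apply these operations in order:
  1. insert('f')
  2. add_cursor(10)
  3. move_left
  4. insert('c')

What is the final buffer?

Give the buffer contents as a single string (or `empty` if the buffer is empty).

After op 1 (insert('f')): buffer="bfvtsfmnixst" (len 12), cursors c1@2 c2@6, authorship .1...2......
After op 2 (add_cursor(10)): buffer="bfvtsfmnixst" (len 12), cursors c1@2 c2@6 c3@10, authorship .1...2......
After op 3 (move_left): buffer="bfvtsfmnixst" (len 12), cursors c1@1 c2@5 c3@9, authorship .1...2......
After op 4 (insert('c')): buffer="bcfvtscfmnicxst" (len 15), cursors c1@2 c2@7 c3@12, authorship .11...22...3...

Answer: bcfvtscfmnicxst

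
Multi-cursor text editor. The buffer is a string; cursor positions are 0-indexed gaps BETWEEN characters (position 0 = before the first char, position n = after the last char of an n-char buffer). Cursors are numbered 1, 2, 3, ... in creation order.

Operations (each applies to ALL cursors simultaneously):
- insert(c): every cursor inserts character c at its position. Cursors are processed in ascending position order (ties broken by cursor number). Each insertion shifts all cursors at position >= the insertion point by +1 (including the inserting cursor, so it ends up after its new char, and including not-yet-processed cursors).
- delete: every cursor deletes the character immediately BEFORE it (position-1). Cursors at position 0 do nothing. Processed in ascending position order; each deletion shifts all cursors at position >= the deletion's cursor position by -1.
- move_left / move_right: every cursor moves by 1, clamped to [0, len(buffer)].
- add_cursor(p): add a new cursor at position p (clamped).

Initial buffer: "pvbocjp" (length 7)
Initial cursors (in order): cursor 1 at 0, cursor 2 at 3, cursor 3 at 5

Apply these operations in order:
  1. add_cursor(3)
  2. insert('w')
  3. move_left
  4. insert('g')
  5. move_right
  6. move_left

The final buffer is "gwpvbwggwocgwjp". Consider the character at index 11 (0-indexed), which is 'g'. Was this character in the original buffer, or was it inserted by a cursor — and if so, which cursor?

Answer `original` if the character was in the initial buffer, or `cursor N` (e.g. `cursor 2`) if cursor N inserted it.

Answer: cursor 3

Derivation:
After op 1 (add_cursor(3)): buffer="pvbocjp" (len 7), cursors c1@0 c2@3 c4@3 c3@5, authorship .......
After op 2 (insert('w')): buffer="wpvbwwocwjp" (len 11), cursors c1@1 c2@6 c4@6 c3@9, authorship 1...24..3..
After op 3 (move_left): buffer="wpvbwwocwjp" (len 11), cursors c1@0 c2@5 c4@5 c3@8, authorship 1...24..3..
After op 4 (insert('g')): buffer="gwpvbwggwocgwjp" (len 15), cursors c1@1 c2@8 c4@8 c3@12, authorship 11...2244..33..
After op 5 (move_right): buffer="gwpvbwggwocgwjp" (len 15), cursors c1@2 c2@9 c4@9 c3@13, authorship 11...2244..33..
After op 6 (move_left): buffer="gwpvbwggwocgwjp" (len 15), cursors c1@1 c2@8 c4@8 c3@12, authorship 11...2244..33..
Authorship (.=original, N=cursor N): 1 1 . . . 2 2 4 4 . . 3 3 . .
Index 11: author = 3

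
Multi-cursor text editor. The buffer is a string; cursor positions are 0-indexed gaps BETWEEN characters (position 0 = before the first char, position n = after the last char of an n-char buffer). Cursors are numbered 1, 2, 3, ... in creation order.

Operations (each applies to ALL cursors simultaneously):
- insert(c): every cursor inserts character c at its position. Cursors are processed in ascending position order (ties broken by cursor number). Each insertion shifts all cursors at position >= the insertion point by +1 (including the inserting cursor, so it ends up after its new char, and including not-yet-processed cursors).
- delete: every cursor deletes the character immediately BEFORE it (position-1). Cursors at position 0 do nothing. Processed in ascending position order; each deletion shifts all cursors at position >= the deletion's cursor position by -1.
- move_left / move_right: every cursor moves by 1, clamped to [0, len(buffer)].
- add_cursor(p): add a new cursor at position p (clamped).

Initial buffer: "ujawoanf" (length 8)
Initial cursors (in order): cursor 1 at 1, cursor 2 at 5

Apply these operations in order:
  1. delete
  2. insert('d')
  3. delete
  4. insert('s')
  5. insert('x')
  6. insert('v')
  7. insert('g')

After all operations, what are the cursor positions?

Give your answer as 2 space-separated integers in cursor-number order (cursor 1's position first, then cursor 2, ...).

Answer: 4 11

Derivation:
After op 1 (delete): buffer="jawanf" (len 6), cursors c1@0 c2@3, authorship ......
After op 2 (insert('d')): buffer="djawdanf" (len 8), cursors c1@1 c2@5, authorship 1...2...
After op 3 (delete): buffer="jawanf" (len 6), cursors c1@0 c2@3, authorship ......
After op 4 (insert('s')): buffer="sjawsanf" (len 8), cursors c1@1 c2@5, authorship 1...2...
After op 5 (insert('x')): buffer="sxjawsxanf" (len 10), cursors c1@2 c2@7, authorship 11...22...
After op 6 (insert('v')): buffer="sxvjawsxvanf" (len 12), cursors c1@3 c2@9, authorship 111...222...
After op 7 (insert('g')): buffer="sxvgjawsxvganf" (len 14), cursors c1@4 c2@11, authorship 1111...2222...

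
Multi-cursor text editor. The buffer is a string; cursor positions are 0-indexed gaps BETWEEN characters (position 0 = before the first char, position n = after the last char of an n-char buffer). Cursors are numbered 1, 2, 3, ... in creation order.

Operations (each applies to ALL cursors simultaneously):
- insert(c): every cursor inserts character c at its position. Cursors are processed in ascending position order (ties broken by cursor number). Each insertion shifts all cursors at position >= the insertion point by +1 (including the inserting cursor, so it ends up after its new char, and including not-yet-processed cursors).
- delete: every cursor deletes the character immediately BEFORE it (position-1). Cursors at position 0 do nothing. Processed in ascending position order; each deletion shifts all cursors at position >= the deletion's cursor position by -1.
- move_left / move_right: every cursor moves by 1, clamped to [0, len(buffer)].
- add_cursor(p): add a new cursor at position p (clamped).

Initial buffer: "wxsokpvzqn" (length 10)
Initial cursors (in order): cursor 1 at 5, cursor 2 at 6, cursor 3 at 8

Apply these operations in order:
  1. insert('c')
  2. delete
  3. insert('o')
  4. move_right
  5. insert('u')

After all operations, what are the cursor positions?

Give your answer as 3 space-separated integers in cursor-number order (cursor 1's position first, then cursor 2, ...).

Answer: 8 11 15

Derivation:
After op 1 (insert('c')): buffer="wxsokcpcvzcqn" (len 13), cursors c1@6 c2@8 c3@11, authorship .....1.2..3..
After op 2 (delete): buffer="wxsokpvzqn" (len 10), cursors c1@5 c2@6 c3@8, authorship ..........
After op 3 (insert('o')): buffer="wxsokopovzoqn" (len 13), cursors c1@6 c2@8 c3@11, authorship .....1.2..3..
After op 4 (move_right): buffer="wxsokopovzoqn" (len 13), cursors c1@7 c2@9 c3@12, authorship .....1.2..3..
After op 5 (insert('u')): buffer="wxsokopuovuzoqun" (len 16), cursors c1@8 c2@11 c3@15, authorship .....1.12.2.3.3.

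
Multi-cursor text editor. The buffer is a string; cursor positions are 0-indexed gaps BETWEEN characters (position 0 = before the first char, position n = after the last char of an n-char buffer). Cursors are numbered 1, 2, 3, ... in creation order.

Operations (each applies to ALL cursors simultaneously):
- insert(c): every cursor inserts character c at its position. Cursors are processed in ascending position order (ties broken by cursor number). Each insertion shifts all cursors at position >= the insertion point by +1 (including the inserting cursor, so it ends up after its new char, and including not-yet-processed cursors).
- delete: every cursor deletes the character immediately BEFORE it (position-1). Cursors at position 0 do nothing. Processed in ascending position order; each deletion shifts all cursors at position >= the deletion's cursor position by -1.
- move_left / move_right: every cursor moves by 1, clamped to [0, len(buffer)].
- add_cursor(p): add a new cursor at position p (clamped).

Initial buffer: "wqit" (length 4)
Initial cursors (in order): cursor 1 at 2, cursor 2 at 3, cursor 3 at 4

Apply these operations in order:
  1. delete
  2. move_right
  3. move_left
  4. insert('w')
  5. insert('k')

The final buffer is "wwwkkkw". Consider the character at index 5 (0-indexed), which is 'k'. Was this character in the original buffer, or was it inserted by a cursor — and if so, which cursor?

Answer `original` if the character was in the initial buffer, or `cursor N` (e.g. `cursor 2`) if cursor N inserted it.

Answer: cursor 3

Derivation:
After op 1 (delete): buffer="w" (len 1), cursors c1@1 c2@1 c3@1, authorship .
After op 2 (move_right): buffer="w" (len 1), cursors c1@1 c2@1 c3@1, authorship .
After op 3 (move_left): buffer="w" (len 1), cursors c1@0 c2@0 c3@0, authorship .
After op 4 (insert('w')): buffer="wwww" (len 4), cursors c1@3 c2@3 c3@3, authorship 123.
After op 5 (insert('k')): buffer="wwwkkkw" (len 7), cursors c1@6 c2@6 c3@6, authorship 123123.
Authorship (.=original, N=cursor N): 1 2 3 1 2 3 .
Index 5: author = 3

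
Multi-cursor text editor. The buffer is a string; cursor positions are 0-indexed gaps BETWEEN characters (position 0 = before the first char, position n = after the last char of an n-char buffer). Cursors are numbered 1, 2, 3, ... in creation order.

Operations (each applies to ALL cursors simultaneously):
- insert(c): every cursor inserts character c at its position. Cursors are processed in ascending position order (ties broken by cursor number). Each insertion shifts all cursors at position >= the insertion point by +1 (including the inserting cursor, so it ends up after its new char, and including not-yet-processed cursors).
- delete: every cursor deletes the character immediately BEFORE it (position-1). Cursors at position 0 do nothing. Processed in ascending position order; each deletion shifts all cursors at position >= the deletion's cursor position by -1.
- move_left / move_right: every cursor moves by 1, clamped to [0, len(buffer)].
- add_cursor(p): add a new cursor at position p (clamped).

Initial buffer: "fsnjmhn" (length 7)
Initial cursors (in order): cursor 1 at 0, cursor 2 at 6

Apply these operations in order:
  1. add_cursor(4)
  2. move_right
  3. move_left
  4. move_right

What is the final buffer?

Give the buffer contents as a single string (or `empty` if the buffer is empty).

Answer: fsnjmhn

Derivation:
After op 1 (add_cursor(4)): buffer="fsnjmhn" (len 7), cursors c1@0 c3@4 c2@6, authorship .......
After op 2 (move_right): buffer="fsnjmhn" (len 7), cursors c1@1 c3@5 c2@7, authorship .......
After op 3 (move_left): buffer="fsnjmhn" (len 7), cursors c1@0 c3@4 c2@6, authorship .......
After op 4 (move_right): buffer="fsnjmhn" (len 7), cursors c1@1 c3@5 c2@7, authorship .......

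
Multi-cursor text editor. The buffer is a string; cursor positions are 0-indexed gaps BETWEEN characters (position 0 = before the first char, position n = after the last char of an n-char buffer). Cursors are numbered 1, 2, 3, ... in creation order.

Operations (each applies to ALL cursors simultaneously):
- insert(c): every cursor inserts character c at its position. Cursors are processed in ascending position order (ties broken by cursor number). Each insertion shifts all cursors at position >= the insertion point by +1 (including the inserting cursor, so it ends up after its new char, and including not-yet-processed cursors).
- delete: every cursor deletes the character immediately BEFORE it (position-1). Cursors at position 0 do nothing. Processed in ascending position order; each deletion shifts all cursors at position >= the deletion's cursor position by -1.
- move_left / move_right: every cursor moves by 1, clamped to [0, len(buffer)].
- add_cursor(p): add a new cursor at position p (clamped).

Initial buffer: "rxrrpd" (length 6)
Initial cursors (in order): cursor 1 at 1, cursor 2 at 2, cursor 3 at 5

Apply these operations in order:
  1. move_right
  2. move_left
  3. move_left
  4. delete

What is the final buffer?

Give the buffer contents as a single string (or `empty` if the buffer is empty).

After op 1 (move_right): buffer="rxrrpd" (len 6), cursors c1@2 c2@3 c3@6, authorship ......
After op 2 (move_left): buffer="rxrrpd" (len 6), cursors c1@1 c2@2 c3@5, authorship ......
After op 3 (move_left): buffer="rxrrpd" (len 6), cursors c1@0 c2@1 c3@4, authorship ......
After op 4 (delete): buffer="xrpd" (len 4), cursors c1@0 c2@0 c3@2, authorship ....

Answer: xrpd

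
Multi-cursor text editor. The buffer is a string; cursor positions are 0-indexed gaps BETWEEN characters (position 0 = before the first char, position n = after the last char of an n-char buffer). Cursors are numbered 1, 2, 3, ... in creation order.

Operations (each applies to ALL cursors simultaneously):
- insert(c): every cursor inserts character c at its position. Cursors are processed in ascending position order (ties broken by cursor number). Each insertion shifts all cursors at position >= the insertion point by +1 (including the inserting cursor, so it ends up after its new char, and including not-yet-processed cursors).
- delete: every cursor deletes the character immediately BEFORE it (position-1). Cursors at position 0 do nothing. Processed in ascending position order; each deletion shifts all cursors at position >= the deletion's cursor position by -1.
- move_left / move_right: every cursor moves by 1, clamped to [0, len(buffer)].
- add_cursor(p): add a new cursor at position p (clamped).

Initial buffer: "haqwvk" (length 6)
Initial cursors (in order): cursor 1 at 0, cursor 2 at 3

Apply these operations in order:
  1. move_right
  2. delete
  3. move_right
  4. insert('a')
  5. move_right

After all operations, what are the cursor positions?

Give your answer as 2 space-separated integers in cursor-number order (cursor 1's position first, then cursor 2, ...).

After op 1 (move_right): buffer="haqwvk" (len 6), cursors c1@1 c2@4, authorship ......
After op 2 (delete): buffer="aqvk" (len 4), cursors c1@0 c2@2, authorship ....
After op 3 (move_right): buffer="aqvk" (len 4), cursors c1@1 c2@3, authorship ....
After op 4 (insert('a')): buffer="aaqvak" (len 6), cursors c1@2 c2@5, authorship .1..2.
After op 5 (move_right): buffer="aaqvak" (len 6), cursors c1@3 c2@6, authorship .1..2.

Answer: 3 6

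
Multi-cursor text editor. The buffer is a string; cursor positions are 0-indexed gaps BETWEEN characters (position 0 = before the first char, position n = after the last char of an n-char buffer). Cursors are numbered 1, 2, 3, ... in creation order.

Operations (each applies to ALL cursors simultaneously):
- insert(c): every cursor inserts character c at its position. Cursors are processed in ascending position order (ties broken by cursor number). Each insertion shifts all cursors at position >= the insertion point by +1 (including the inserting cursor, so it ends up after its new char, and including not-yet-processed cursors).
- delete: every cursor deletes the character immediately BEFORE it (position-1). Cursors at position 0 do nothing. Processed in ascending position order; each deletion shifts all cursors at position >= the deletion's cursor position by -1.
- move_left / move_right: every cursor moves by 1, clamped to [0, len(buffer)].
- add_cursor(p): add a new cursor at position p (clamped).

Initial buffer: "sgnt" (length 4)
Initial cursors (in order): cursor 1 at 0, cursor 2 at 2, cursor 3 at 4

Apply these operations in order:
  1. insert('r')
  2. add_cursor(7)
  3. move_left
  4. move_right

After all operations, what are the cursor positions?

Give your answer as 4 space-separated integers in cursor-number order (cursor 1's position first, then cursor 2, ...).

Answer: 1 4 7 7

Derivation:
After op 1 (insert('r')): buffer="rsgrntr" (len 7), cursors c1@1 c2@4 c3@7, authorship 1..2..3
After op 2 (add_cursor(7)): buffer="rsgrntr" (len 7), cursors c1@1 c2@4 c3@7 c4@7, authorship 1..2..3
After op 3 (move_left): buffer="rsgrntr" (len 7), cursors c1@0 c2@3 c3@6 c4@6, authorship 1..2..3
After op 4 (move_right): buffer="rsgrntr" (len 7), cursors c1@1 c2@4 c3@7 c4@7, authorship 1..2..3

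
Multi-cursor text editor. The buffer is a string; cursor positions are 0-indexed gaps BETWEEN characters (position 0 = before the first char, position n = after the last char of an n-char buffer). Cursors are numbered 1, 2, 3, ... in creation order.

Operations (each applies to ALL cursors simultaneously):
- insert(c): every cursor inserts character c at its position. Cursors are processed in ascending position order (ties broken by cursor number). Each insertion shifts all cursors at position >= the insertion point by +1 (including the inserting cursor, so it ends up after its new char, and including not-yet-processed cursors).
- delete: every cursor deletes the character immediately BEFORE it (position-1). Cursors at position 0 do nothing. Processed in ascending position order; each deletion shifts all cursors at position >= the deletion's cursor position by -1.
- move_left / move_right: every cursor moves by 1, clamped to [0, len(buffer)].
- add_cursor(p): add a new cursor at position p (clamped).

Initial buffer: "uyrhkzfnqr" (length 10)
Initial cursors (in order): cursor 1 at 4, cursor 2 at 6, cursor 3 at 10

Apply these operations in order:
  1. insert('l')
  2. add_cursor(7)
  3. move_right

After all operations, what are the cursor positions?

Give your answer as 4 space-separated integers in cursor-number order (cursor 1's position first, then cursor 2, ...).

Answer: 6 9 13 8

Derivation:
After op 1 (insert('l')): buffer="uyrhlkzlfnqrl" (len 13), cursors c1@5 c2@8 c3@13, authorship ....1..2....3
After op 2 (add_cursor(7)): buffer="uyrhlkzlfnqrl" (len 13), cursors c1@5 c4@7 c2@8 c3@13, authorship ....1..2....3
After op 3 (move_right): buffer="uyrhlkzlfnqrl" (len 13), cursors c1@6 c4@8 c2@9 c3@13, authorship ....1..2....3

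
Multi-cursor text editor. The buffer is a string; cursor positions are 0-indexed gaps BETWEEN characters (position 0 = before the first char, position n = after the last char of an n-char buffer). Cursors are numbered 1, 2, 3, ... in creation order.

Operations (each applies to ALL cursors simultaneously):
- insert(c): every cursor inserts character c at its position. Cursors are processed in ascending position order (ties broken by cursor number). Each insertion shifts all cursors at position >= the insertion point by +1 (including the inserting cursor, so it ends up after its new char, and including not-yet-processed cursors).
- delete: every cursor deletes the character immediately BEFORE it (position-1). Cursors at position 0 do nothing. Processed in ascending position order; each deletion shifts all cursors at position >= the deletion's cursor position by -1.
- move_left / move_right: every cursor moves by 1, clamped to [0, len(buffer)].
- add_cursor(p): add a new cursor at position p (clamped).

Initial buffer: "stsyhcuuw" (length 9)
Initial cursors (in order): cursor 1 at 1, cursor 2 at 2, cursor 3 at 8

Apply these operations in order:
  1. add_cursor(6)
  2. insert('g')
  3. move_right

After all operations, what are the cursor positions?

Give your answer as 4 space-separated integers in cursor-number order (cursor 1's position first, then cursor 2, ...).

Answer: 3 5 13 10

Derivation:
After op 1 (add_cursor(6)): buffer="stsyhcuuw" (len 9), cursors c1@1 c2@2 c4@6 c3@8, authorship .........
After op 2 (insert('g')): buffer="sgtgsyhcguugw" (len 13), cursors c1@2 c2@4 c4@9 c3@12, authorship .1.2....4..3.
After op 3 (move_right): buffer="sgtgsyhcguugw" (len 13), cursors c1@3 c2@5 c4@10 c3@13, authorship .1.2....4..3.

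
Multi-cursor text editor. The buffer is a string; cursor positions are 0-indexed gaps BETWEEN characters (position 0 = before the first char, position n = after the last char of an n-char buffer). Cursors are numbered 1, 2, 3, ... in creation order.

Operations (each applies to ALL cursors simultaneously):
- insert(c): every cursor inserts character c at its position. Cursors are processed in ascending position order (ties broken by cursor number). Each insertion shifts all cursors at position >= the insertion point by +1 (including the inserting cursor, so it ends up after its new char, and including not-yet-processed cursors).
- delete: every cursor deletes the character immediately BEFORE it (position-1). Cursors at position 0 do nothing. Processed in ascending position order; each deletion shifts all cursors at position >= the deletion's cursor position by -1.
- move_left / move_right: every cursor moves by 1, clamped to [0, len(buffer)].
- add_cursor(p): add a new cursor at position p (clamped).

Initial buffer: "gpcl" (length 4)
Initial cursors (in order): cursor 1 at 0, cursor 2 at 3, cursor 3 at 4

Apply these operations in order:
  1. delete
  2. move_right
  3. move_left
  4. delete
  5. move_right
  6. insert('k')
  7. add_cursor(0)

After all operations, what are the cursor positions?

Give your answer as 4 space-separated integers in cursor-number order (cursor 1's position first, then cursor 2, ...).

After op 1 (delete): buffer="gp" (len 2), cursors c1@0 c2@2 c3@2, authorship ..
After op 2 (move_right): buffer="gp" (len 2), cursors c1@1 c2@2 c3@2, authorship ..
After op 3 (move_left): buffer="gp" (len 2), cursors c1@0 c2@1 c3@1, authorship ..
After op 4 (delete): buffer="p" (len 1), cursors c1@0 c2@0 c3@0, authorship .
After op 5 (move_right): buffer="p" (len 1), cursors c1@1 c2@1 c3@1, authorship .
After op 6 (insert('k')): buffer="pkkk" (len 4), cursors c1@4 c2@4 c3@4, authorship .123
After op 7 (add_cursor(0)): buffer="pkkk" (len 4), cursors c4@0 c1@4 c2@4 c3@4, authorship .123

Answer: 4 4 4 0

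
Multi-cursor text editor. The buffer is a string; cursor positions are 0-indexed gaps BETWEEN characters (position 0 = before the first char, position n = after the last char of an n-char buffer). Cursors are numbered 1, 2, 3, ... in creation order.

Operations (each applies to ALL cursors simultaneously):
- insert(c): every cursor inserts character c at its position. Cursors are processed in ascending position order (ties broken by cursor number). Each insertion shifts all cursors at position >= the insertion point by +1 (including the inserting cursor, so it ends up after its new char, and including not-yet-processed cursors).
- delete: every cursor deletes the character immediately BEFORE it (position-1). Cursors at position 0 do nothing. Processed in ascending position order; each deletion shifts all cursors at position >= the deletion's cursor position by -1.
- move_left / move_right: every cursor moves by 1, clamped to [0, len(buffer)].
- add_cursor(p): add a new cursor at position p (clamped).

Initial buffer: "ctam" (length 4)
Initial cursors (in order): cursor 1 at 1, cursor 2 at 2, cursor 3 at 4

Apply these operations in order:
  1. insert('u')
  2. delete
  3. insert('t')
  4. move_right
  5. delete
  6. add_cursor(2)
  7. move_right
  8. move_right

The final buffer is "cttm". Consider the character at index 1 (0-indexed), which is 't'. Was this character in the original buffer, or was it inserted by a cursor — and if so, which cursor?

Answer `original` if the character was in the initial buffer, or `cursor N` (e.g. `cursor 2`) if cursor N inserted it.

Answer: cursor 1

Derivation:
After op 1 (insert('u')): buffer="cutuamu" (len 7), cursors c1@2 c2@4 c3@7, authorship .1.2..3
After op 2 (delete): buffer="ctam" (len 4), cursors c1@1 c2@2 c3@4, authorship ....
After op 3 (insert('t')): buffer="ctttamt" (len 7), cursors c1@2 c2@4 c3@7, authorship .1.2..3
After op 4 (move_right): buffer="ctttamt" (len 7), cursors c1@3 c2@5 c3@7, authorship .1.2..3
After op 5 (delete): buffer="cttm" (len 4), cursors c1@2 c2@3 c3@4, authorship .12.
After op 6 (add_cursor(2)): buffer="cttm" (len 4), cursors c1@2 c4@2 c2@3 c3@4, authorship .12.
After op 7 (move_right): buffer="cttm" (len 4), cursors c1@3 c4@3 c2@4 c3@4, authorship .12.
After op 8 (move_right): buffer="cttm" (len 4), cursors c1@4 c2@4 c3@4 c4@4, authorship .12.
Authorship (.=original, N=cursor N): . 1 2 .
Index 1: author = 1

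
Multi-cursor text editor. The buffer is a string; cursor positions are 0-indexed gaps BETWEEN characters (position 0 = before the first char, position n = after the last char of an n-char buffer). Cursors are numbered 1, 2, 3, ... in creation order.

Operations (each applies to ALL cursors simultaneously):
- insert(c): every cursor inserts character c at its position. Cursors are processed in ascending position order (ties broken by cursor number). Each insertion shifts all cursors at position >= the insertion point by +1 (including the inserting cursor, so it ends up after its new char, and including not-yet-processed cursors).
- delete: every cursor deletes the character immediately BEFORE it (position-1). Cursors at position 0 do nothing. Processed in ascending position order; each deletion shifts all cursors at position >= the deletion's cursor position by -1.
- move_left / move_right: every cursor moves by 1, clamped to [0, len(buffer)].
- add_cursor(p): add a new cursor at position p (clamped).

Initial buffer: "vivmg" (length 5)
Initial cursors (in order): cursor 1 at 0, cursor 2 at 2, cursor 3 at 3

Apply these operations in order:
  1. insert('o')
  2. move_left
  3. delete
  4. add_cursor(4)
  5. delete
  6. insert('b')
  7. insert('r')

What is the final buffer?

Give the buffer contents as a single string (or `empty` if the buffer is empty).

Answer: brobbbrrrmg

Derivation:
After op 1 (insert('o')): buffer="oviovomg" (len 8), cursors c1@1 c2@4 c3@6, authorship 1..2.3..
After op 2 (move_left): buffer="oviovomg" (len 8), cursors c1@0 c2@3 c3@5, authorship 1..2.3..
After op 3 (delete): buffer="ovoomg" (len 6), cursors c1@0 c2@2 c3@3, authorship 1.23..
After op 4 (add_cursor(4)): buffer="ovoomg" (len 6), cursors c1@0 c2@2 c3@3 c4@4, authorship 1.23..
After op 5 (delete): buffer="omg" (len 3), cursors c1@0 c2@1 c3@1 c4@1, authorship 1..
After op 6 (insert('b')): buffer="bobbbmg" (len 7), cursors c1@1 c2@5 c3@5 c4@5, authorship 11234..
After op 7 (insert('r')): buffer="brobbbrrrmg" (len 11), cursors c1@2 c2@9 c3@9 c4@9, authorship 111234234..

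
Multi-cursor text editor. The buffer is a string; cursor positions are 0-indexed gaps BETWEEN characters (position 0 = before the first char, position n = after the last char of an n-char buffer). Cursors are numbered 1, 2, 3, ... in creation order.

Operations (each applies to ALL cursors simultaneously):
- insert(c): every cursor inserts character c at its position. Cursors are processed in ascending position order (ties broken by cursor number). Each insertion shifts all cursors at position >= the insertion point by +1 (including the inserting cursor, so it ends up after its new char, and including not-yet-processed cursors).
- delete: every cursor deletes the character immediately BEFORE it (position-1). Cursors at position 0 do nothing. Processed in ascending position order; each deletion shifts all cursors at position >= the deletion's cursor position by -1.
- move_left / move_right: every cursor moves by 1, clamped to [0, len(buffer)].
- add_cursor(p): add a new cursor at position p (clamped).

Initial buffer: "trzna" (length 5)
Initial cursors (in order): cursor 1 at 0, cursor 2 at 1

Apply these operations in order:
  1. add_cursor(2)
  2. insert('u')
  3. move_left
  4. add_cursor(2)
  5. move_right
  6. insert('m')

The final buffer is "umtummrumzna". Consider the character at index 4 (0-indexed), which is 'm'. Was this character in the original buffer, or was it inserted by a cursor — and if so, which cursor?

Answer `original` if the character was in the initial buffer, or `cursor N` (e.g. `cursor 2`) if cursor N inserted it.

After op 1 (add_cursor(2)): buffer="trzna" (len 5), cursors c1@0 c2@1 c3@2, authorship .....
After op 2 (insert('u')): buffer="uturuzna" (len 8), cursors c1@1 c2@3 c3@5, authorship 1.2.3...
After op 3 (move_left): buffer="uturuzna" (len 8), cursors c1@0 c2@2 c3@4, authorship 1.2.3...
After op 4 (add_cursor(2)): buffer="uturuzna" (len 8), cursors c1@0 c2@2 c4@2 c3@4, authorship 1.2.3...
After op 5 (move_right): buffer="uturuzna" (len 8), cursors c1@1 c2@3 c4@3 c3@5, authorship 1.2.3...
After op 6 (insert('m')): buffer="umtummrumzna" (len 12), cursors c1@2 c2@6 c4@6 c3@9, authorship 11.224.33...
Authorship (.=original, N=cursor N): 1 1 . 2 2 4 . 3 3 . . .
Index 4: author = 2

Answer: cursor 2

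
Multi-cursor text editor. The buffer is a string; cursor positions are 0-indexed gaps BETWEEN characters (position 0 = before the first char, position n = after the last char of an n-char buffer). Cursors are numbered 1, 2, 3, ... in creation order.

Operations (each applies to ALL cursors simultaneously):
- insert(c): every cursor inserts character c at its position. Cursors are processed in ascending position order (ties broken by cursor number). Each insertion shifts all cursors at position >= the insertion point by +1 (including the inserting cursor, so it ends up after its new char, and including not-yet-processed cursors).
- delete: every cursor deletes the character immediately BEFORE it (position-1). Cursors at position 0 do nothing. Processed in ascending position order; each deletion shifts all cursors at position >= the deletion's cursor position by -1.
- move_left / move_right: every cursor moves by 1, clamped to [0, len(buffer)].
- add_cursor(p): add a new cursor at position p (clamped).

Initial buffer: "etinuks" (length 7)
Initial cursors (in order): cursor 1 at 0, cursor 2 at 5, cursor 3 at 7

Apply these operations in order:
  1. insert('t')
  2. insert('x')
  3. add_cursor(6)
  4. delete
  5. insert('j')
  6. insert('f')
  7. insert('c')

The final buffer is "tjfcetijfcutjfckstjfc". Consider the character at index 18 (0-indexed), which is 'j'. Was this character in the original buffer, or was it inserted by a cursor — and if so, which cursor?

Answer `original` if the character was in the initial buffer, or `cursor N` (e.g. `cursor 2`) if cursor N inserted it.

Answer: cursor 3

Derivation:
After op 1 (insert('t')): buffer="tetinutkst" (len 10), cursors c1@1 c2@7 c3@10, authorship 1.....2..3
After op 2 (insert('x')): buffer="txetinutxkstx" (len 13), cursors c1@2 c2@9 c3@13, authorship 11.....22..33
After op 3 (add_cursor(6)): buffer="txetinutxkstx" (len 13), cursors c1@2 c4@6 c2@9 c3@13, authorship 11.....22..33
After op 4 (delete): buffer="tetiutkst" (len 9), cursors c1@1 c4@4 c2@6 c3@9, authorship 1....2..3
After op 5 (insert('j')): buffer="tjetijutjkstj" (len 13), cursors c1@2 c4@6 c2@9 c3@13, authorship 11...4.22..33
After op 6 (insert('f')): buffer="tjfetijfutjfkstjf" (len 17), cursors c1@3 c4@8 c2@12 c3@17, authorship 111...44.222..333
After op 7 (insert('c')): buffer="tjfcetijfcutjfckstjfc" (len 21), cursors c1@4 c4@10 c2@15 c3@21, authorship 1111...444.2222..3333
Authorship (.=original, N=cursor N): 1 1 1 1 . . . 4 4 4 . 2 2 2 2 . . 3 3 3 3
Index 18: author = 3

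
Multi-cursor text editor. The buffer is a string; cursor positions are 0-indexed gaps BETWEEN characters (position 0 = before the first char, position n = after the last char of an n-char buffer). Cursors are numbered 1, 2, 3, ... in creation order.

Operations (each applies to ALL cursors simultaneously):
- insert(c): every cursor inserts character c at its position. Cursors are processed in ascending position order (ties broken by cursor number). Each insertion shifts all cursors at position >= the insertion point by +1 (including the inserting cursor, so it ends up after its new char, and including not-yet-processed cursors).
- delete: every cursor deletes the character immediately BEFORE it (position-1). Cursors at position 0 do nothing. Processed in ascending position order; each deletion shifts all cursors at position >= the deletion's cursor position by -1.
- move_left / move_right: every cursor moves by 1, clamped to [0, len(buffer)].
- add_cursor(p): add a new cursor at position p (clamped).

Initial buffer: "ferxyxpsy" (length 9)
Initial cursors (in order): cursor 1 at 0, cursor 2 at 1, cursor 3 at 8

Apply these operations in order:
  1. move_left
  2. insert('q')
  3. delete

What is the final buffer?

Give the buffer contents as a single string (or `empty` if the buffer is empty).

Answer: ferxyxpsy

Derivation:
After op 1 (move_left): buffer="ferxyxpsy" (len 9), cursors c1@0 c2@0 c3@7, authorship .........
After op 2 (insert('q')): buffer="qqferxyxpqsy" (len 12), cursors c1@2 c2@2 c3@10, authorship 12.......3..
After op 3 (delete): buffer="ferxyxpsy" (len 9), cursors c1@0 c2@0 c3@7, authorship .........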